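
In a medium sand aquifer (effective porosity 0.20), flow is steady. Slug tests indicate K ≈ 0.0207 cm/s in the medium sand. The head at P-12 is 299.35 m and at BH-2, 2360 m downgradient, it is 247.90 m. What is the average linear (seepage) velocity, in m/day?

1.95

Convert K: 0.0207 cm/s × 864 = 17.88 m/day.
Hydraulic gradient i = (299.35 − 247.90) / 2360 = 51.45 / 2360 = 0.02180.
Darcy flux q = K · i = 17.88 × 0.02180 = 0.3899 m/day.
Seepage velocity v = q / n_e = 0.3899 / 0.20 = 1.950 m/day.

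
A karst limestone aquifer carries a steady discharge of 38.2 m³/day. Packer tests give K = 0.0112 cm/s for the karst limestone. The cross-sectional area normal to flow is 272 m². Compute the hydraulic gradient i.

0.0145

Convert K: 0.0112 cm/s × 864 = 9.677 m/day.
From Q = K·A·i, i = Q / (K·A) = 38.2 / (9.677 × 272.0) = 0.01451.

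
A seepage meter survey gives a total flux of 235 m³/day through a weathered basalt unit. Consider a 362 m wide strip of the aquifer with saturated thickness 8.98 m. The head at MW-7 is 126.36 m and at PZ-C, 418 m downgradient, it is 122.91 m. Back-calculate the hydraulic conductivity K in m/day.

Cross-sectional area A = 362 × 8.98 = 3251 m².
Hydraulic gradient i = (126.36 − 122.91) / 418 = 3.45 / 418 = 0.008254.
From Q = K·A·i, K = Q / (A·i) = 235 / (3251 × 0.008254) = 8.759 m/day.

8.76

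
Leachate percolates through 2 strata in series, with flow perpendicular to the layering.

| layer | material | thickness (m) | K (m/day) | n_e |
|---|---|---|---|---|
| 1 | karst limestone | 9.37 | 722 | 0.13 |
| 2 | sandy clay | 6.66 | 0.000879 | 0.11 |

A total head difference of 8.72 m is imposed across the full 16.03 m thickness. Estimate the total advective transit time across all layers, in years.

4.64

With flow normal to the layers, continuity requires the same specific discharge q through every layer.
Σ(b_i/K_i) = 9.37/722 + 6.66/0.000879 = 7577 d.
q = Δh / Σ(b_i/K_i) = 8.72 / 7577 = 0.001151 m/day.
In each layer the seepage velocity is v_i = q/n_i, so the layer transit time is t_i = b_i·n_i / q:
  layer 1 (karst limestone): t_1 = 9.37 × 0.13 / 0.001151 = 1058 d
  layer 2 (sandy clay): t_2 = 6.66 × 0.11 / 0.001151 = 636.6 d
Total t = Σ t_i = 1695 days = 4.641 years.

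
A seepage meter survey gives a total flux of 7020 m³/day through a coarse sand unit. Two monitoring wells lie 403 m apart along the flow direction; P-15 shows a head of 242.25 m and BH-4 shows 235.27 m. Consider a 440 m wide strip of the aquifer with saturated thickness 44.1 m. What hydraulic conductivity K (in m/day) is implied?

20.9

Cross-sectional area A = 440 × 44.1 = 19404 m².
Hydraulic gradient i = (242.25 − 235.27) / 403 = 6.98 / 403 = 0.01732.
From Q = K·A·i, K = Q / (A·i) = 7020 / (19404 × 0.01732) = 20.89 m/day.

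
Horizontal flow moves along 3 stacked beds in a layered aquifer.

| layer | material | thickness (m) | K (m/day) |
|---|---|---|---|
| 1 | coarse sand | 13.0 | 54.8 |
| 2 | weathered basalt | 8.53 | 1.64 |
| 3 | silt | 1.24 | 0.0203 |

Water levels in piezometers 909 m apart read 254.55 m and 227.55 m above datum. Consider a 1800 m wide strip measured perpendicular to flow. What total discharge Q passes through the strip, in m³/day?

38800

Flow is parallel to layering, so each bed carries its own Darcy discharge and the transmissivities add.
Σ(K_i·b_i) = 54.8×13.0 + 1.64×8.53 + 0.0203×1.24 = 726.4 m²/day.
Hydraulic gradient i = (254.55 − 227.55) / 909 = 27 / 909 = 0.02970.
Q = Σ(K_i·b_i) · W · i = 726.4 × 1800 × 0.02970 = 38838 m³/day.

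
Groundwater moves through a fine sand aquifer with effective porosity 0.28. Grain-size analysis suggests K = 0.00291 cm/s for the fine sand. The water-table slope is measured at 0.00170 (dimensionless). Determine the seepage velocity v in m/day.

0.0153

Convert K: 0.00291 cm/s × 864 = 2.514 m/day.
Hydraulic gradient i = 0.00170.
Darcy flux q = K · i = 2.514 × 0.001700 = 0.004274 m/day.
Seepage velocity v = q / n_e = 0.004274 / 0.28 = 0.01527 m/day.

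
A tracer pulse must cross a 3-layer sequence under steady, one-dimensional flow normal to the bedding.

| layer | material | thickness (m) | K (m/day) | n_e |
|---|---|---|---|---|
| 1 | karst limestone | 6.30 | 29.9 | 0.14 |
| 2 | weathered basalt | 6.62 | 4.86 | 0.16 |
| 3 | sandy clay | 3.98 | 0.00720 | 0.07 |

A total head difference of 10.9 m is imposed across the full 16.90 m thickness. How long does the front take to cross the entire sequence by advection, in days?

With flow normal to the layers, continuity requires the same specific discharge q through every layer.
Σ(b_i/K_i) = 6.30/29.9 + 6.62/4.86 + 3.98/0.00720 = 554.4 d.
q = Δh / Σ(b_i/K_i) = 10.9 / 554.4 = 0.01966 m/day.
In each layer the seepage velocity is v_i = q/n_i, so the layer transit time is t_i = b_i·n_i / q:
  layer 1 (karst limestone): t_1 = 6.30 × 0.14 / 0.01966 = 44.86 d
  layer 2 (weathered basalt): t_2 = 6.62 × 0.16 / 0.01966 = 53.87 d
  layer 3 (sandy clay): t_3 = 3.98 × 0.07 / 0.01966 = 14.17 d
Total t = Σ t_i = 112.9 days.

113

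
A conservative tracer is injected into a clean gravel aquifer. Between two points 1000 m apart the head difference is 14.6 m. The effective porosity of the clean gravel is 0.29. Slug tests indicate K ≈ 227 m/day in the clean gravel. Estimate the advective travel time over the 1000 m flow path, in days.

87.5

Hydraulic gradient i = Δh / L = 14.6 / 1000 = 0.01460.
Darcy flux q = K · i = 227.0 × 0.01460 = 3.314 m/day.
Seepage velocity v = q / n_e = 3.314 / 0.29 = 11.43 m/day.
Travel time t = L / v = 1000 / 11.43 = 87.50 days.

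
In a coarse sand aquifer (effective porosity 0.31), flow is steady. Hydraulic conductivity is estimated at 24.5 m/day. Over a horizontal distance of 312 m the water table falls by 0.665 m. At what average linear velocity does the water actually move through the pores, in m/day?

0.168

Hydraulic gradient i = Δh / L = 0.665 / 312 = 0.002131.
Darcy flux q = K · i = 24.50 × 0.002131 = 0.05222 m/day.
Seepage velocity v = q / n_e = 0.05222 / 0.31 = 0.1685 m/day.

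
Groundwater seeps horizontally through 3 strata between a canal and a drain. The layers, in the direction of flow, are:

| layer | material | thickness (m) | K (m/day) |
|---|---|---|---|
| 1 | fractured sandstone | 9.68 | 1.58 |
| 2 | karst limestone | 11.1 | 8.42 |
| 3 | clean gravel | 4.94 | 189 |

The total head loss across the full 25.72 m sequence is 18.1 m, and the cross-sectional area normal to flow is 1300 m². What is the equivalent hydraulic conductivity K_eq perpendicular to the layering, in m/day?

3.44

Flow is perpendicular to layering, so the layers act in series and the equivalent K is the thickness-weighted harmonic mean.
Total thickness L = 9.68 + 11.1 + 4.94 = 25.72 m.
Σ(b_i/K_i) = 9.68/1.58 + 11.1/8.42 + 4.94/189 = 7.471 d.
K_eq = L / Σ(b_i/K_i) = 25.72 / 7.471 = 3.443 m/day.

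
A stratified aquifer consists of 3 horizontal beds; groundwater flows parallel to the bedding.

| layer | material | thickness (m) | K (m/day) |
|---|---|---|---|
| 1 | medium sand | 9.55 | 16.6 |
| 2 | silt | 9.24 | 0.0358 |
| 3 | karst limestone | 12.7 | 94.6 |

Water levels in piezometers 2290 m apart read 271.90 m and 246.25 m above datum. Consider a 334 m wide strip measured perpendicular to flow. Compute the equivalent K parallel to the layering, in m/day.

43.2

Flow is parallel to layering, so each bed carries its own Darcy discharge and the transmissivities add.
Σ(K_i·b_i) = 16.6×9.55 + 0.0358×9.24 + 94.6×12.7 = 1360 m²/day.
Total thickness b = 31.49 m, so K_eq = Σ(K_i·b_i)/b = 43.20 m/day.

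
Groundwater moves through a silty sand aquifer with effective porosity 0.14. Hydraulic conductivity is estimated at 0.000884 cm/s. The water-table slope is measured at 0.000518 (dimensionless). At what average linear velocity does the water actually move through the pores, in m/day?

0.00283

Convert K: 0.000884 cm/s × 864 = 0.7638 m/day.
Hydraulic gradient i = 0.000518.
Darcy flux q = K · i = 0.7638 × 0.0005180 = 0.0003956 m/day.
Seepage velocity v = q / n_e = 0.0003956 / 0.14 = 0.002826 m/day.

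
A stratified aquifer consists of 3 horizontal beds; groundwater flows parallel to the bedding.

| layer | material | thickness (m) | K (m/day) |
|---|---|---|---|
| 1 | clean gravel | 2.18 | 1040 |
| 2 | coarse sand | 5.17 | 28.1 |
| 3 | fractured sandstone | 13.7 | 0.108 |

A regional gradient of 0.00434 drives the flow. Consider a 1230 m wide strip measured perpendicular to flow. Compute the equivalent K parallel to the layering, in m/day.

Flow is parallel to layering, so each bed carries its own Darcy discharge and the transmissivities add.
Σ(K_i·b_i) = 1040×2.18 + 28.1×5.17 + 0.108×13.7 = 2414 m²/day.
Total thickness b = 21.05 m, so K_eq = Σ(K_i·b_i)/b = 114.7 m/day.

115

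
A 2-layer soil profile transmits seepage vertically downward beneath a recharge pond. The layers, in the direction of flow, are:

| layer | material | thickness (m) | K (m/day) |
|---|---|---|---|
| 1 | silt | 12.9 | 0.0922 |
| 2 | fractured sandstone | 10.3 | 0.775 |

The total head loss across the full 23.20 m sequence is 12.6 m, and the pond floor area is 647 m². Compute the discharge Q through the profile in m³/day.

Flow is perpendicular to layering, so the layers act in series and the equivalent K is the thickness-weighted harmonic mean.
Total thickness L = 12.9 + 10.3 = 23.20 m.
Σ(b_i/K_i) = 12.9/0.0922 + 10.3/0.775 = 153.2 d.
K_eq = L / Σ(b_i/K_i) = 23.20 / 153.2 = 0.1514 m/day.
Q = K_eq · A · (Δh/L) = 0.1514 × 647 × (12.6/23.20) = 53.21 m³/day.

53.2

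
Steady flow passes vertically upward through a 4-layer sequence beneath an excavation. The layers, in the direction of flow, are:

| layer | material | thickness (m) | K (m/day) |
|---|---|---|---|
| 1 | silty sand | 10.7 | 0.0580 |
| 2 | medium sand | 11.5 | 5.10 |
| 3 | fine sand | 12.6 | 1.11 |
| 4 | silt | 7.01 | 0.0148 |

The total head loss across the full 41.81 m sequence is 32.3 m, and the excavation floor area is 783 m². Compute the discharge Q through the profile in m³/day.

37.6

Flow is perpendicular to layering, so the layers act in series and the equivalent K is the thickness-weighted harmonic mean.
Total thickness L = 10.7 + 11.5 + 12.6 + 7.01 = 41.81 m.
Σ(b_i/K_i) = 10.7/0.0580 + 11.5/5.10 + 12.6/1.11 + 7.01/0.0148 = 671.7 d.
K_eq = L / Σ(b_i/K_i) = 41.81 / 671.7 = 0.06224 m/day.
Q = K_eq · A · (Δh/L) = 0.06224 × 783 × (32.3/41.81) = 37.65 m³/day.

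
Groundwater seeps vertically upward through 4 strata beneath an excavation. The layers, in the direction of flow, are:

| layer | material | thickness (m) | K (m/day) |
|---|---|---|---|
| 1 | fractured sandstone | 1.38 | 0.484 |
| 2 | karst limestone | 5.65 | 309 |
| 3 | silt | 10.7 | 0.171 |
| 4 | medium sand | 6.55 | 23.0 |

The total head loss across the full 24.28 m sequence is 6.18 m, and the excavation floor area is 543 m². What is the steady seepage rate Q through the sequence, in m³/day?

Flow is perpendicular to layering, so the layers act in series and the equivalent K is the thickness-weighted harmonic mean.
Total thickness L = 1.38 + 5.65 + 10.7 + 6.55 = 24.28 m.
Σ(b_i/K_i) = 1.38/0.484 + 5.65/309 + 10.7/0.171 + 6.55/23.0 = 65.73 d.
K_eq = L / Σ(b_i/K_i) = 24.28 / 65.73 = 0.3694 m/day.
Q = K_eq · A · (Δh/L) = 0.3694 × 543 × (6.18/24.28) = 51.06 m³/day.

51.1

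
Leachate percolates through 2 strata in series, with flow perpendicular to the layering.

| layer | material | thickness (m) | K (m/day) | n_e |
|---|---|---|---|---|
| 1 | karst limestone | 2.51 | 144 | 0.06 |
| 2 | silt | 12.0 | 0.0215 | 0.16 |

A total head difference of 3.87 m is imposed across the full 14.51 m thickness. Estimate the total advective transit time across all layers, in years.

0.818

With flow normal to the layers, continuity requires the same specific discharge q through every layer.
Σ(b_i/K_i) = 2.51/144 + 12.0/0.0215 = 558.2 d.
q = Δh / Σ(b_i/K_i) = 3.87 / 558.2 = 0.006934 m/day.
In each layer the seepage velocity is v_i = q/n_i, so the layer transit time is t_i = b_i·n_i / q:
  layer 1 (karst limestone): t_1 = 2.51 × 0.06 / 0.006934 = 21.72 d
  layer 2 (silt): t_2 = 12.0 × 0.16 / 0.006934 = 276.9 d
Total t = Σ t_i = 298.6 days = 0.8176 years.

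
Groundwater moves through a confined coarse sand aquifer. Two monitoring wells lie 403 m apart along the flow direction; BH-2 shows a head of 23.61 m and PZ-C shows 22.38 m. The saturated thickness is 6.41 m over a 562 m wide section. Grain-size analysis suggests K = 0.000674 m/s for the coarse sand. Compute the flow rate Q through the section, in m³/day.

640

Convert K: 0.000674 m/s × 86400 = 58.23 m/day.
Cross-sectional area A = 562 × 6.41 = 3602 m².
Hydraulic gradient i = (23.61 − 22.38) / 403 = 1.23 / 403 = 0.003052.
Darcy's law: Q = K · A · i = 58.23 × 3602 × 0.003052 = 640.3 m³/day.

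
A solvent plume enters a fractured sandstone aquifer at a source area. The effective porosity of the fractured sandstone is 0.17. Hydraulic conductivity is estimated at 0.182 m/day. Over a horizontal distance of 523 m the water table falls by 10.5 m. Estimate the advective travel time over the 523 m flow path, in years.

66.6

Hydraulic gradient i = Δh / L = 10.5 / 523 = 0.02008.
Darcy flux q = K · i = 0.1820 × 0.02008 = 0.003654 m/day.
Seepage velocity v = q / n_e = 0.003654 / 0.17 = 0.02149 m/day.
Travel time t = L / v = 523 / 0.02149 = 24333 days = 66.62 years.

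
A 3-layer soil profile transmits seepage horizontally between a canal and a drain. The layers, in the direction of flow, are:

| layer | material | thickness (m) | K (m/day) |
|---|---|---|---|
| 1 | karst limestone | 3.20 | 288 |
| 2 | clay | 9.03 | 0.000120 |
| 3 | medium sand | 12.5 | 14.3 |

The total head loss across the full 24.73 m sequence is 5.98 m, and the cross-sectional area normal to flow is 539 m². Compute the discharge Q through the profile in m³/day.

Flow is perpendicular to layering, so the layers act in series and the equivalent K is the thickness-weighted harmonic mean.
Total thickness L = 3.20 + 9.03 + 12.5 = 24.73 m.
Σ(b_i/K_i) = 3.20/288 + 9.03/0.000120 + 12.5/14.3 = 75251 d.
K_eq = L / Σ(b_i/K_i) = 24.73 / 75251 = 0.0003286 m/day.
Q = K_eq · A · (Δh/L) = 0.0003286 × 539 × (5.98/24.73) = 0.04283 m³/day.

0.0428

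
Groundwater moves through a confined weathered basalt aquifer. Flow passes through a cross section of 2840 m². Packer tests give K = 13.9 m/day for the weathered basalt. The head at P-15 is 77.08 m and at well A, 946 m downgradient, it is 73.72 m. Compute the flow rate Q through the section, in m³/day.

140

Hydraulic gradient i = (77.08 − 73.72) / 946 = 3.36 / 946 = 0.003552.
Darcy's law: Q = K · A · i = 13.90 × 2840 × 0.003552 = 140.2 m³/day.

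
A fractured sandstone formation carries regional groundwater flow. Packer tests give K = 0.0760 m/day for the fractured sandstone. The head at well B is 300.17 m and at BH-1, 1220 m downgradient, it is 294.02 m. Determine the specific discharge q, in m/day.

Hydraulic gradient i = (300.17 − 294.02) / 1220 = 6.15 / 1220 = 0.005041.
Specific discharge q = K · i = 0.07600 × 0.005041 = 0.0003831 m/day.

0.000383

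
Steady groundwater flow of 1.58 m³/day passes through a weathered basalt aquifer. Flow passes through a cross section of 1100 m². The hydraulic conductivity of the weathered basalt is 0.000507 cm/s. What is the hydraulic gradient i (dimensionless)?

0.00328

Convert K: 0.000507 cm/s × 864 = 0.4380 m/day.
From Q = K·A·i, i = Q / (K·A) = 1.58 / (0.4380 × 1100) = 0.003279.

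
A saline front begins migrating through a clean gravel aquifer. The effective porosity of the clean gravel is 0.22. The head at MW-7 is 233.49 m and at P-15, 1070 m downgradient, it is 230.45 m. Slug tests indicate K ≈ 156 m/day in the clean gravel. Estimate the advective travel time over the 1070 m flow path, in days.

Hydraulic gradient i = (233.49 − 230.45) / 1070 = 3.04 / 1070 = 0.002841.
Darcy flux q = K · i = 156.0 × 0.002841 = 0.4432 m/day.
Seepage velocity v = q / n_e = 0.4432 / 0.22 = 2.015 m/day.
Travel time t = L / v = 1070 / 2.015 = 531.1 days.

531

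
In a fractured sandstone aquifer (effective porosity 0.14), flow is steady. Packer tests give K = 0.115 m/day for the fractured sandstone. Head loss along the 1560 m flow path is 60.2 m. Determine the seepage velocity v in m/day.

Hydraulic gradient i = Δh / L = 60.2 / 1560 = 0.03859.
Darcy flux q = K · i = 0.1150 × 0.03859 = 0.004438 m/day.
Seepage velocity v = q / n_e = 0.004438 / 0.14 = 0.03170 m/day.

0.0317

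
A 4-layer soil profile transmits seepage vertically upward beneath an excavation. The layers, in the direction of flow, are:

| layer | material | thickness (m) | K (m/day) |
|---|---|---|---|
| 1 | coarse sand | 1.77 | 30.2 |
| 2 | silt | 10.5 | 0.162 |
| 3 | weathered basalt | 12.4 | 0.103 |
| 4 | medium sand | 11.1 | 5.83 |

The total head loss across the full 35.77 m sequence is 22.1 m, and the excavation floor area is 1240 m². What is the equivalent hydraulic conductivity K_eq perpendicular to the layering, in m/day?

0.191

Flow is perpendicular to layering, so the layers act in series and the equivalent K is the thickness-weighted harmonic mean.
Total thickness L = 1.77 + 10.5 + 12.4 + 11.1 = 35.77 m.
Σ(b_i/K_i) = 1.77/30.2 + 10.5/0.162 + 12.4/0.103 + 11.1/5.83 = 187.2 d.
K_eq = L / Σ(b_i/K_i) = 35.77 / 187.2 = 0.1911 m/day.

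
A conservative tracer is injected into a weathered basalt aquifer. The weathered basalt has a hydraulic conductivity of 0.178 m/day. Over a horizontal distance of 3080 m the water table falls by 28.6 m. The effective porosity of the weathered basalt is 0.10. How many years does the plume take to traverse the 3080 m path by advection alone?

510

Hydraulic gradient i = Δh / L = 28.6 / 3080 = 0.009286.
Darcy flux q = K · i = 0.1780 × 0.009286 = 0.001653 m/day.
Seepage velocity v = q / n_e = 0.001653 / 0.10 = 0.01653 m/day.
Travel time t = L / v = 3080 / 0.01653 = 1.863e+05 days = 510.2 years.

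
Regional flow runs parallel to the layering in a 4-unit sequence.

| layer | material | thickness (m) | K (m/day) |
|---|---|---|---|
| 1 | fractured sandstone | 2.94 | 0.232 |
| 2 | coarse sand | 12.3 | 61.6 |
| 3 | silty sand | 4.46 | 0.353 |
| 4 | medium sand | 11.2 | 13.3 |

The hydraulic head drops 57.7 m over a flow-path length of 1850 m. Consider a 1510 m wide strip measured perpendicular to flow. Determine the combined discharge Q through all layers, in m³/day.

42800

Flow is parallel to layering, so each bed carries its own Darcy discharge and the transmissivities add.
Σ(K_i·b_i) = 0.232×2.94 + 61.6×12.3 + 0.353×4.46 + 13.3×11.2 = 908.9 m²/day.
Hydraulic gradient i = Δh / L = 57.7 / 1850 = 0.03119.
Q = Σ(K_i·b_i) · W · i = 908.9 × 1510 × 0.03119 = 42805 m³/day.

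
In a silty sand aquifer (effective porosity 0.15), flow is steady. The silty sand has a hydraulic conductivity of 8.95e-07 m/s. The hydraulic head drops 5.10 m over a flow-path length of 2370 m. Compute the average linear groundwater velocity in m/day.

0.00111

Convert K: 8.95e-07 m/s × 86400 = 0.07733 m/day.
Hydraulic gradient i = Δh / L = 5.10 / 2370 = 0.002152.
Darcy flux q = K · i = 0.07733 × 0.002152 = 0.0001664 m/day.
Seepage velocity v = q / n_e = 0.0001664 / 0.15 = 0.001109 m/day.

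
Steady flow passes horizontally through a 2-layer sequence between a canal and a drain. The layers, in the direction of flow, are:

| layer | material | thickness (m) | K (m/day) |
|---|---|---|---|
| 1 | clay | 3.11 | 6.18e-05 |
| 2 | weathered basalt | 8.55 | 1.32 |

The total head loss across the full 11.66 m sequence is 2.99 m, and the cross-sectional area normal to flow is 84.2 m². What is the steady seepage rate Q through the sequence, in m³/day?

Flow is perpendicular to layering, so the layers act in series and the equivalent K is the thickness-weighted harmonic mean.
Total thickness L = 3.11 + 8.55 = 11.66 m.
Σ(b_i/K_i) = 3.11/6.18e-05 + 8.55/1.32 = 50330 d.
K_eq = L / Σ(b_i/K_i) = 11.66 / 50330 = 0.0002317 m/day.
Q = K_eq · A · (Δh/L) = 0.0002317 × 84.2 × (2.99/11.66) = 0.005002 m³/day.

0.00500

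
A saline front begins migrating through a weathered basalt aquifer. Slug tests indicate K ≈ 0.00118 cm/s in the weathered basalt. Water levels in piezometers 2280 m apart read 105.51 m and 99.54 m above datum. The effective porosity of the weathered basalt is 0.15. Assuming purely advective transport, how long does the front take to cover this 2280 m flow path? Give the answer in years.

Convert K: 0.00118 cm/s × 864 = 1.020 m/day.
Hydraulic gradient i = (105.51 − 99.54) / 2280 = 5.97 / 2280 = 0.002618.
Darcy flux q = K · i = 1.020 × 0.002618 = 0.002670 m/day.
Seepage velocity v = q / n_e = 0.002670 / 0.15 = 0.01780 m/day.
Travel time t = L / v = 2280 / 0.01780 = 1.281e+05 days = 350.8 years.

351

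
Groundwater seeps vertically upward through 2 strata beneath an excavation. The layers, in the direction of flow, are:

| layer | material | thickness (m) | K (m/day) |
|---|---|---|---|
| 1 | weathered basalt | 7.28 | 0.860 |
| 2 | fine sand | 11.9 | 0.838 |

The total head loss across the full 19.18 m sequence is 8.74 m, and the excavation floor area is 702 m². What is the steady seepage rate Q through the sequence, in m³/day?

271

Flow is perpendicular to layering, so the layers act in series and the equivalent K is the thickness-weighted harmonic mean.
Total thickness L = 7.28 + 11.9 = 19.18 m.
Σ(b_i/K_i) = 7.28/0.860 + 11.9/0.838 = 22.67 d.
K_eq = L / Σ(b_i/K_i) = 19.18 / 22.67 = 0.8462 m/day.
Q = K_eq · A · (Δh/L) = 0.8462 × 702 × (8.74/19.18) = 270.7 m³/day.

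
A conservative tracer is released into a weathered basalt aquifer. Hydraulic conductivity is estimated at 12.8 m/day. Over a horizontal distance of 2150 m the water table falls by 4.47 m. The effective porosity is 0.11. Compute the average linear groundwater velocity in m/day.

0.242

Hydraulic gradient i = Δh / L = 4.47 / 2150 = 0.002079.
Darcy flux q = K · i = 12.80 × 0.002079 = 0.02661 m/day.
Seepage velocity v = q / n_e = 0.02661 / 0.11 = 0.2419 m/day.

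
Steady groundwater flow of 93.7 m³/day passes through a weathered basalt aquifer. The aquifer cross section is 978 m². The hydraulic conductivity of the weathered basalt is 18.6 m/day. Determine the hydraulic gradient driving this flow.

From Q = K·A·i, i = Q / (K·A) = 93.7 / (18.60 × 978.0) = 0.005151.

0.00515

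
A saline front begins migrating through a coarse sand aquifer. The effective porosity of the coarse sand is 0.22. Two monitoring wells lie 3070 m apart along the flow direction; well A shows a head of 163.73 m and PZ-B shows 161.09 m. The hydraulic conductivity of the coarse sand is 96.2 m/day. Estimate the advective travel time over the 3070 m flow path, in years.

Hydraulic gradient i = (163.73 − 161.09) / 3070 = 2.64 / 3070 = 0.0008599.
Darcy flux q = K · i = 96.20 × 0.0008599 = 0.08273 m/day.
Seepage velocity v = q / n_e = 0.08273 / 0.22 = 0.3760 m/day.
Travel time t = L / v = 3070 / 0.3760 = 8164 days = 22.35 years.

22.4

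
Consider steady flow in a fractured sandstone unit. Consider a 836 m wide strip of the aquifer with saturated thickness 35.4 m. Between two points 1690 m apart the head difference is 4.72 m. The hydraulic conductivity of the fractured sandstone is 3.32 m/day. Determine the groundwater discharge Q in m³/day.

274

Cross-sectional area A = 836 × 35.4 = 29594 m².
Hydraulic gradient i = Δh / L = 4.72 / 1690 = 0.002793.
Darcy's law: Q = K · A · i = 3.320 × 29594 × 0.002793 = 274.4 m³/day.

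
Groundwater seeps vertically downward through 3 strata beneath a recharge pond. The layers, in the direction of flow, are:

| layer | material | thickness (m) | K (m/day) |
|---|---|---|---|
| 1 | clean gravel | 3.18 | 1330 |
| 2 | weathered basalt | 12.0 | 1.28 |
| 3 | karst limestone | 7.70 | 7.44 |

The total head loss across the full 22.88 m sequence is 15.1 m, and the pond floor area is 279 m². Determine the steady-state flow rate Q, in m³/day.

Flow is perpendicular to layering, so the layers act in series and the equivalent K is the thickness-weighted harmonic mean.
Total thickness L = 3.18 + 12.0 + 7.70 = 22.88 m.
Σ(b_i/K_i) = 3.18/1330 + 12.0/1.28 + 7.70/7.44 = 10.41 d.
K_eq = L / Σ(b_i/K_i) = 22.88 / 10.41 = 2.197 m/day.
Q = K_eq · A · (Δh/L) = 2.197 × 279 × (15.1/22.88) = 404.6 m³/day.

405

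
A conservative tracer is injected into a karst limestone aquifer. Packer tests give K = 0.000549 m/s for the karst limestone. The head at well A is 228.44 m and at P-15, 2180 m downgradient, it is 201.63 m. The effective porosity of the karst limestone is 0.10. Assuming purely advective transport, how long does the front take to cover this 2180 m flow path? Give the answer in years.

Convert K: 0.000549 m/s × 86400 = 47.43 m/day.
Hydraulic gradient i = (228.44 − 201.63) / 2180 = 26.81 / 2180 = 0.01230.
Darcy flux q = K · i = 47.43 × 0.01230 = 0.5833 m/day.
Seepage velocity v = q / n_e = 0.5833 / 0.10 = 5.833 m/day.
Travel time t = L / v = 2180 / 5.833 = 373.7 days = 1.023 years.

1.02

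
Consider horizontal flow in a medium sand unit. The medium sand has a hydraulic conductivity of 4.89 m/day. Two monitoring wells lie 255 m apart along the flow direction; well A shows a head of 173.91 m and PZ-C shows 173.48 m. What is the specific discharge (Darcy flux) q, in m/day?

Hydraulic gradient i = (173.91 − 173.48) / 255 = 0.43 / 255 = 0.001686.
Specific discharge q = K · i = 4.890 × 0.001686 = 0.008246 m/day.

0.00825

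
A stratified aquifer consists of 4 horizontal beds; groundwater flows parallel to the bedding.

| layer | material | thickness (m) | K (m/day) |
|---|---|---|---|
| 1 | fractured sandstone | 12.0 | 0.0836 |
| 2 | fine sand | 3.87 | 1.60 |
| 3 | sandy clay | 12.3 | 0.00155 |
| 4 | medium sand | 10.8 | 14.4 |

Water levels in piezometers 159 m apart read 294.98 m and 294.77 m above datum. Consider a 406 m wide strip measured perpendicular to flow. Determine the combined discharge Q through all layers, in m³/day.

87.3

Flow is parallel to layering, so each bed carries its own Darcy discharge and the transmissivities add.
Σ(K_i·b_i) = 0.0836×12.0 + 1.60×3.87 + 0.00155×12.3 + 14.4×10.8 = 162.7 m²/day.
Hydraulic gradient i = (294.98 − 294.77) / 159 = 0.21 / 159 = 0.001321.
Q = Σ(K_i·b_i) · W · i = 162.7 × 406 × 0.001321 = 87.26 m³/day.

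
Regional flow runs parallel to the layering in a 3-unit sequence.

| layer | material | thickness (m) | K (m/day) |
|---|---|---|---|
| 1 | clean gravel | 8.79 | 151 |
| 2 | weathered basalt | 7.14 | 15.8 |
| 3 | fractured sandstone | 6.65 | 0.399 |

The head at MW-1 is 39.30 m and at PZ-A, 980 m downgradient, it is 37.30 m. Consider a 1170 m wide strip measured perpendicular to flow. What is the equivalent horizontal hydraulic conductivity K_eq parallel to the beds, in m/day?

63.9

Flow is parallel to layering, so each bed carries its own Darcy discharge and the transmissivities add.
Σ(K_i·b_i) = 151×8.79 + 15.8×7.14 + 0.399×6.65 = 1443 m²/day.
Total thickness b = 22.58 m, so K_eq = Σ(K_i·b_i)/b = 63.90 m/day.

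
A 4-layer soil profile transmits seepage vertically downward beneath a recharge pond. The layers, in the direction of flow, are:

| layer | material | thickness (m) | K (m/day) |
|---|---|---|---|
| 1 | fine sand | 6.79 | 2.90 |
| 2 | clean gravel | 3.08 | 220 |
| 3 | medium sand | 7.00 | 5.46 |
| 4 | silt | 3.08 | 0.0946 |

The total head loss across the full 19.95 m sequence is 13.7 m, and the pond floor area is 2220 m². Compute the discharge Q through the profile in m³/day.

840

Flow is perpendicular to layering, so the layers act in series and the equivalent K is the thickness-weighted harmonic mean.
Total thickness L = 6.79 + 3.08 + 7.00 + 3.08 = 19.95 m.
Σ(b_i/K_i) = 6.79/2.90 + 3.08/220 + 7.00/5.46 + 3.08/0.0946 = 36.20 d.
K_eq = L / Σ(b_i/K_i) = 19.95 / 36.20 = 0.5512 m/day.
Q = K_eq · A · (Δh/L) = 0.5512 × 2220 × (13.7/19.95) = 840.3 m³/day.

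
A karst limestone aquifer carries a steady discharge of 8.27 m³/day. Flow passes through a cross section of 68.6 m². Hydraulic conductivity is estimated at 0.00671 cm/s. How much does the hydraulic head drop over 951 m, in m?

Convert K: 0.00671 cm/s × 864 = 5.797 m/day.
From Q = K·A·i, i = Q / (K·A) = 8.27 / (5.797 × 68.60) = 0.02079.
Head loss Δh = i · L = 0.02079 × 951 = 19.78 m.

19.8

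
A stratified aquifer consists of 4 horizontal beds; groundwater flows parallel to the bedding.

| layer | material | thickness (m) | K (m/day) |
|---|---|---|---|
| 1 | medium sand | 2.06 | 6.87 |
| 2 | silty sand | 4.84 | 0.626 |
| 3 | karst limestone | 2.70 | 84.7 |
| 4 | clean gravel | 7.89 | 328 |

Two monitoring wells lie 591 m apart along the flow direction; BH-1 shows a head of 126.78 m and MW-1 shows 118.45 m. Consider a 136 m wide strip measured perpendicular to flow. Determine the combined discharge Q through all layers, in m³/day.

Flow is parallel to layering, so each bed carries its own Darcy discharge and the transmissivities add.
Σ(K_i·b_i) = 6.87×2.06 + 0.626×4.84 + 84.7×2.70 + 328×7.89 = 2834 m²/day.
Hydraulic gradient i = (126.78 − 118.45) / 591 = 8.33 / 591 = 0.01409.
Q = Σ(K_i·b_i) · W · i = 2834 × 136 × 0.01409 = 5432 m³/day.

5430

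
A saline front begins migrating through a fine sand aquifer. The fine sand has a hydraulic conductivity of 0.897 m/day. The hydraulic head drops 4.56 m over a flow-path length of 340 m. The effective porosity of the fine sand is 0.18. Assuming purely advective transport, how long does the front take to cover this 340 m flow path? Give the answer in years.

13.9

Hydraulic gradient i = Δh / L = 4.56 / 340 = 0.01341.
Darcy flux q = K · i = 0.8970 × 0.01341 = 0.01203 m/day.
Seepage velocity v = q / n_e = 0.01203 / 0.18 = 0.06684 m/day.
Travel time t = L / v = 340 / 0.06684 = 5087 days = 13.93 years.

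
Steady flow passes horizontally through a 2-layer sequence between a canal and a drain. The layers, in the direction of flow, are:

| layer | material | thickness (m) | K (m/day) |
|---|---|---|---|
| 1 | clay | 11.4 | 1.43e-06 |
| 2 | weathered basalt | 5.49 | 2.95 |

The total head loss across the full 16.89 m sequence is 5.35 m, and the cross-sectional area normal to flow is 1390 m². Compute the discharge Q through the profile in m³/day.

Flow is perpendicular to layering, so the layers act in series and the equivalent K is the thickness-weighted harmonic mean.
Total thickness L = 11.4 + 5.49 = 16.89 m.
Σ(b_i/K_i) = 11.4/1.43e-06 + 5.49/2.95 = 7.972e+06 d.
K_eq = L / Σ(b_i/K_i) = 16.89 / 7.972e+06 = 2.119e-06 m/day.
Q = K_eq · A · (Δh/L) = 2.119e-06 × 1390 × (5.35/16.89) = 0.0009328 m³/day.

0.000933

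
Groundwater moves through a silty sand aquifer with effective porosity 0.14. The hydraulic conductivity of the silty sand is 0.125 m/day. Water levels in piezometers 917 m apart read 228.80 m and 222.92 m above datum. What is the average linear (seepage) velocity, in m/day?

Hydraulic gradient i = (228.80 − 222.92) / 917 = 5.88 / 917 = 0.006412.
Darcy flux q = K · i = 0.1250 × 0.006412 = 0.0008015 m/day.
Seepage velocity v = q / n_e = 0.0008015 / 0.14 = 0.005725 m/day.

0.00573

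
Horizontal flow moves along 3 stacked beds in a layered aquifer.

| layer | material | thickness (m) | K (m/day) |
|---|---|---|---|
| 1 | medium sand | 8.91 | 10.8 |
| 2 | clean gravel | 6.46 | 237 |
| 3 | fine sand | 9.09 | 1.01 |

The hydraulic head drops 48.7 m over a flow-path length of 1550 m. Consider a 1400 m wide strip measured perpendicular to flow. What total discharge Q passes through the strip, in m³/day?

72000

Flow is parallel to layering, so each bed carries its own Darcy discharge and the transmissivities add.
Σ(K_i·b_i) = 10.8×8.91 + 237×6.46 + 1.01×9.09 = 1636 m²/day.
Hydraulic gradient i = Δh / L = 48.7 / 1550 = 0.03142.
Q = Σ(K_i·b_i) · W · i = 1636 × 1400 × 0.03142 = 71982 m³/day.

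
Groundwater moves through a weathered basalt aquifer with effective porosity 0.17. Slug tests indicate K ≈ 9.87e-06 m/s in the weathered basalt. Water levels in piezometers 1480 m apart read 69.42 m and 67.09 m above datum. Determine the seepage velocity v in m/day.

0.00790

Convert K: 9.87e-06 m/s × 86400 = 0.8528 m/day.
Hydraulic gradient i = (69.42 − 67.09) / 1480 = 2.33 / 1480 = 0.001574.
Darcy flux q = K · i = 0.8528 × 0.001574 = 0.001343 m/day.
Seepage velocity v = q / n_e = 0.001343 / 0.17 = 0.007897 m/day.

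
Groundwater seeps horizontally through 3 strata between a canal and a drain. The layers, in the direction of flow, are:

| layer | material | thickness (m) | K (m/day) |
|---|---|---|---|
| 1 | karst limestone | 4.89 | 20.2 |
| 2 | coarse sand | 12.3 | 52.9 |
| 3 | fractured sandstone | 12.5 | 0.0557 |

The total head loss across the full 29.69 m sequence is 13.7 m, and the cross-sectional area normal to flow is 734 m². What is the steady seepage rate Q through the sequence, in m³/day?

44.7

Flow is perpendicular to layering, so the layers act in series and the equivalent K is the thickness-weighted harmonic mean.
Total thickness L = 4.89 + 12.3 + 12.5 = 29.69 m.
Σ(b_i/K_i) = 4.89/20.2 + 12.3/52.9 + 12.5/0.0557 = 224.9 d.
K_eq = L / Σ(b_i/K_i) = 29.69 / 224.9 = 0.1320 m/day.
Q = K_eq · A · (Δh/L) = 0.1320 × 734 × (13.7/29.69) = 44.71 m³/day.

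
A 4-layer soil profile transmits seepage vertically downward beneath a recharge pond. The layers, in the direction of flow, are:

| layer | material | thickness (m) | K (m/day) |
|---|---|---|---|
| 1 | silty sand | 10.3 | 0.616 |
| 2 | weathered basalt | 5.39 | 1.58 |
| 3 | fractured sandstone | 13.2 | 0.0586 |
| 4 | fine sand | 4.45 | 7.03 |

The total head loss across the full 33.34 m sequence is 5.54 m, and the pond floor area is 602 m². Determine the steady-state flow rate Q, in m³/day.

13.6

Flow is perpendicular to layering, so the layers act in series and the equivalent K is the thickness-weighted harmonic mean.
Total thickness L = 10.3 + 5.39 + 13.2 + 4.45 = 33.34 m.
Σ(b_i/K_i) = 10.3/0.616 + 5.39/1.58 + 13.2/0.0586 + 4.45/7.03 = 246.0 d.
K_eq = L / Σ(b_i/K_i) = 33.34 / 246.0 = 0.1355 m/day.
Q = K_eq · A · (Δh/L) = 0.1355 × 602 × (5.54/33.34) = 13.56 m³/day.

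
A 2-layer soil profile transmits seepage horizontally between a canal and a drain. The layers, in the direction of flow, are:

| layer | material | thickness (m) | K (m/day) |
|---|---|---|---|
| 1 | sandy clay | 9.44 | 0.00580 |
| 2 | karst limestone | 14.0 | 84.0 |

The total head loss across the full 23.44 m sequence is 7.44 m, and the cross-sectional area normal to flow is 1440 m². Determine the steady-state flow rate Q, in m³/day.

6.58

Flow is perpendicular to layering, so the layers act in series and the equivalent K is the thickness-weighted harmonic mean.
Total thickness L = 9.44 + 14.0 = 23.44 m.
Σ(b_i/K_i) = 9.44/0.00580 + 14.0/84.0 = 1628 d.
K_eq = L / Σ(b_i/K_i) = 23.44 / 1628 = 0.01440 m/day.
Q = K_eq · A · (Δh/L) = 0.01440 × 1440 × (7.44/23.44) = 6.582 m³/day.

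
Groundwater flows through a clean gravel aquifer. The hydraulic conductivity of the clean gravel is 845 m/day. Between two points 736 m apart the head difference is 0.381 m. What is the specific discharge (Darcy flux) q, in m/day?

0.437

Hydraulic gradient i = Δh / L = 0.381 / 736 = 0.0005177.
Specific discharge q = K · i = 845.0 × 0.0005177 = 0.4374 m/day.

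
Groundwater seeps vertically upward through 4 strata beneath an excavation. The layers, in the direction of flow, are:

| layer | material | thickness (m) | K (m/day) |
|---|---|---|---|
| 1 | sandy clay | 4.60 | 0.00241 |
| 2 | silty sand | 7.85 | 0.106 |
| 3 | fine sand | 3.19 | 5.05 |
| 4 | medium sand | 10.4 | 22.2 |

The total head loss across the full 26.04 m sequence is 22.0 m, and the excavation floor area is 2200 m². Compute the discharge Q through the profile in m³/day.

Flow is perpendicular to layering, so the layers act in series and the equivalent K is the thickness-weighted harmonic mean.
Total thickness L = 4.60 + 7.85 + 3.19 + 10.4 = 26.04 m.
Σ(b_i/K_i) = 4.60/0.00241 + 7.85/0.106 + 3.19/5.05 + 10.4/22.2 = 1984 d.
K_eq = L / Σ(b_i/K_i) = 26.04 / 1984 = 0.01313 m/day.
Q = K_eq · A · (Δh/L) = 0.01313 × 2200 × (22.0/26.04) = 24.40 m³/day.

24.4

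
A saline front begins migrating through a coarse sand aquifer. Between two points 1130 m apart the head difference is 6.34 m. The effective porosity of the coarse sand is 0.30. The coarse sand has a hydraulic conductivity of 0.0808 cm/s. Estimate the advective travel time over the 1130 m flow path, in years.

Convert K: 0.0808 cm/s × 864 = 69.81 m/day.
Hydraulic gradient i = Δh / L = 6.34 / 1130 = 0.005611.
Darcy flux q = K · i = 69.81 × 0.005611 = 0.3917 m/day.
Seepage velocity v = q / n_e = 0.3917 / 0.30 = 1.306 m/day.
Travel time t = L / v = 1130 / 1.306 = 865.5 days = 2.370 years.

2.37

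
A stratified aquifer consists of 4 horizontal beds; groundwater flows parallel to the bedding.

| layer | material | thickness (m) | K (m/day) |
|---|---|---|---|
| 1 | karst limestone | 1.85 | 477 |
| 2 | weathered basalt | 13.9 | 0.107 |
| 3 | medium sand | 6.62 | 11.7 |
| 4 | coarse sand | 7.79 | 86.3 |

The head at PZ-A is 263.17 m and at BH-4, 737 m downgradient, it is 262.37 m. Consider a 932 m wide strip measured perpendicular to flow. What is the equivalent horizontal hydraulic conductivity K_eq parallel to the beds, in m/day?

54.2

Flow is parallel to layering, so each bed carries its own Darcy discharge and the transmissivities add.
Σ(K_i·b_i) = 477×1.85 + 0.107×13.9 + 11.7×6.62 + 86.3×7.79 = 1634 m²/day.
Total thickness b = 30.16 m, so K_eq = Σ(K_i·b_i)/b = 54.17 m/day.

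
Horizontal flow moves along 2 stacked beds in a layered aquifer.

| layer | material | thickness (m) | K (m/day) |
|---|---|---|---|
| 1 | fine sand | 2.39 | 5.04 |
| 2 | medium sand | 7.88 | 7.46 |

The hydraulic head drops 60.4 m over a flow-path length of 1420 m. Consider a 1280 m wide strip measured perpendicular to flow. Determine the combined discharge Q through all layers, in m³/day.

3860

Flow is parallel to layering, so each bed carries its own Darcy discharge and the transmissivities add.
Σ(K_i·b_i) = 5.04×2.39 + 7.46×7.88 = 70.83 m²/day.
Hydraulic gradient i = Δh / L = 60.4 / 1420 = 0.04254.
Q = Σ(K_i·b_i) · W · i = 70.83 × 1280 × 0.04254 = 3856 m³/day.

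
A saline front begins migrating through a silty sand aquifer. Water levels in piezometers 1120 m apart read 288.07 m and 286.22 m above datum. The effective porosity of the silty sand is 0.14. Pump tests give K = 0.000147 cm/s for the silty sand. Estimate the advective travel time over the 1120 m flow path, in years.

Convert K: 0.000147 cm/s × 864 = 0.1270 m/day.
Hydraulic gradient i = (288.07 − 286.22) / 1120 = 1.85 / 1120 = 0.001652.
Darcy flux q = K · i = 0.1270 × 0.001652 = 0.0002098 m/day.
Seepage velocity v = q / n_e = 0.0002098 / 0.14 = 0.001498 m/day.
Travel time t = L / v = 1120 / 0.001498 = 7.474e+05 days = 2046 years.

2050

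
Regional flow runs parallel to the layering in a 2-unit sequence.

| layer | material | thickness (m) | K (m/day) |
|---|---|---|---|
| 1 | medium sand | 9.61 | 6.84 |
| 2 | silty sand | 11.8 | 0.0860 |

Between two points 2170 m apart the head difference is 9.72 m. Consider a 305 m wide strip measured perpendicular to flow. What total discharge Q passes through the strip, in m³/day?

91.2

Flow is parallel to layering, so each bed carries its own Darcy discharge and the transmissivities add.
Σ(K_i·b_i) = 6.84×9.61 + 0.0860×11.8 = 66.75 m²/day.
Hydraulic gradient i = Δh / L = 9.72 / 2170 = 0.004479.
Q = Σ(K_i·b_i) · W · i = 66.75 × 305 × 0.004479 = 91.19 m³/day.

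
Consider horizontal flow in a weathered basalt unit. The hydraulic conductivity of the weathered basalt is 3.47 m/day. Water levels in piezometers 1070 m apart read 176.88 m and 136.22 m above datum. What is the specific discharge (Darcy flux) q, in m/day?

0.132

Hydraulic gradient i = (176.88 − 136.22) / 1070 = 40.66 / 1070 = 0.03800.
Specific discharge q = K · i = 3.470 × 0.03800 = 0.1319 m/day.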